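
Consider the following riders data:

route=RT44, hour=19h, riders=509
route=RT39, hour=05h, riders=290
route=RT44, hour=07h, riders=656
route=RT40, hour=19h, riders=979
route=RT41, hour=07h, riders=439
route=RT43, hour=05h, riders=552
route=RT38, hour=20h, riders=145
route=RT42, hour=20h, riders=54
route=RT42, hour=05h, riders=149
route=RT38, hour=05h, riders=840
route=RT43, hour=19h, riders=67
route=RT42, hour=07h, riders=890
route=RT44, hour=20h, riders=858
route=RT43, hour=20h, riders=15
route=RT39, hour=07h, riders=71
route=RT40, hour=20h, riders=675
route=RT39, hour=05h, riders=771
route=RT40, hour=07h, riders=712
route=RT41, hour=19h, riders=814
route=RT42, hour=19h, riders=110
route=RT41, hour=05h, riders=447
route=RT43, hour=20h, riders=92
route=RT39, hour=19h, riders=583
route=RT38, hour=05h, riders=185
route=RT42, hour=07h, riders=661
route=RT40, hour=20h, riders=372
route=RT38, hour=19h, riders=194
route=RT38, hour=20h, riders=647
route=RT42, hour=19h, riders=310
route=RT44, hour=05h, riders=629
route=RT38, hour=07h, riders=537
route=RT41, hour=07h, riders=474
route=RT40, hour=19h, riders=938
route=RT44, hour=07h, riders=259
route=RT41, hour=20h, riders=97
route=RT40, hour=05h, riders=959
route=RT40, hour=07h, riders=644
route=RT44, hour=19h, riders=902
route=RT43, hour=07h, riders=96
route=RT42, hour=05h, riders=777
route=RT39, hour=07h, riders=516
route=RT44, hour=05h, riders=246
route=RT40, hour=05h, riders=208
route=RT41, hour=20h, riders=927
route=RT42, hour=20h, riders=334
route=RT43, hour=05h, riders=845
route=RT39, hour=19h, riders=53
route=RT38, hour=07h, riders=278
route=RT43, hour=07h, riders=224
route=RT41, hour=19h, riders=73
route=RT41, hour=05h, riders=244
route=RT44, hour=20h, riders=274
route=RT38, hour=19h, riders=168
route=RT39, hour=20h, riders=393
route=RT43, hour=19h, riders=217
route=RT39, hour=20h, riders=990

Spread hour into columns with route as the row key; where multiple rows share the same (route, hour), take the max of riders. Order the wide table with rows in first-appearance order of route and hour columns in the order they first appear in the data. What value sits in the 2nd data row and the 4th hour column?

990

With rows in first-appearance order of route, row 2 is route=RT39. hour columns in first-appearance order: 19h, 05h, 07h, 20h; column 4 is 20h.
Long rows with route=RT39, hour=20h: max(393, 990) = 990.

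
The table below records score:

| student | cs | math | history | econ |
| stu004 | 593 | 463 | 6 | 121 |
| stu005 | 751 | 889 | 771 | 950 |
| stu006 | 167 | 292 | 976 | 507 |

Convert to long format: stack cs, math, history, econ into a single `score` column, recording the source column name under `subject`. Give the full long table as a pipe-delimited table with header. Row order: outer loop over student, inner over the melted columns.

Each (student, column) pair becomes one row: 3 × 4 = 12 rows.
For example, (stu004, cs) → score=593.

| student | subject | score |
| stu004 | cs | 593 |
| stu004 | math | 463 |
| stu004 | history | 6 |
| stu004 | econ | 121 |
| stu005 | cs | 751 |
| stu005 | math | 889 |
| stu005 | history | 771 |
| stu005 | econ | 950 |
| stu006 | cs | 167 |
| stu006 | math | 292 |
| stu006 | history | 976 |
| stu006 | econ | 507 |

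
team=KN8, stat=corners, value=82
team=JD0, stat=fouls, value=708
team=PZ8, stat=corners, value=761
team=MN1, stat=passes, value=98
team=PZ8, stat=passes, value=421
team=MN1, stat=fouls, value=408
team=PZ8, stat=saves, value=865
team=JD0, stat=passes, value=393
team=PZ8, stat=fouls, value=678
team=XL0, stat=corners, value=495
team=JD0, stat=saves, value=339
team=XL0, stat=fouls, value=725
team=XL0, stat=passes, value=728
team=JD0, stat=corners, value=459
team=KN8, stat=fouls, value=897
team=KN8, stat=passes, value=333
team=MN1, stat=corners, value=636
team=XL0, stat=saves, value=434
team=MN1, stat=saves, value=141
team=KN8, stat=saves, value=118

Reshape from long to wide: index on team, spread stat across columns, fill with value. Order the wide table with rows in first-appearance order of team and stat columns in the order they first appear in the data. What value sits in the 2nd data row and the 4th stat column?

With rows in first-appearance order of team, row 2 is team=JD0. stat columns in first-appearance order: corners, fouls, passes, saves; column 4 is saves.
Long rows with team=JD0, stat=saves: value = 339.

339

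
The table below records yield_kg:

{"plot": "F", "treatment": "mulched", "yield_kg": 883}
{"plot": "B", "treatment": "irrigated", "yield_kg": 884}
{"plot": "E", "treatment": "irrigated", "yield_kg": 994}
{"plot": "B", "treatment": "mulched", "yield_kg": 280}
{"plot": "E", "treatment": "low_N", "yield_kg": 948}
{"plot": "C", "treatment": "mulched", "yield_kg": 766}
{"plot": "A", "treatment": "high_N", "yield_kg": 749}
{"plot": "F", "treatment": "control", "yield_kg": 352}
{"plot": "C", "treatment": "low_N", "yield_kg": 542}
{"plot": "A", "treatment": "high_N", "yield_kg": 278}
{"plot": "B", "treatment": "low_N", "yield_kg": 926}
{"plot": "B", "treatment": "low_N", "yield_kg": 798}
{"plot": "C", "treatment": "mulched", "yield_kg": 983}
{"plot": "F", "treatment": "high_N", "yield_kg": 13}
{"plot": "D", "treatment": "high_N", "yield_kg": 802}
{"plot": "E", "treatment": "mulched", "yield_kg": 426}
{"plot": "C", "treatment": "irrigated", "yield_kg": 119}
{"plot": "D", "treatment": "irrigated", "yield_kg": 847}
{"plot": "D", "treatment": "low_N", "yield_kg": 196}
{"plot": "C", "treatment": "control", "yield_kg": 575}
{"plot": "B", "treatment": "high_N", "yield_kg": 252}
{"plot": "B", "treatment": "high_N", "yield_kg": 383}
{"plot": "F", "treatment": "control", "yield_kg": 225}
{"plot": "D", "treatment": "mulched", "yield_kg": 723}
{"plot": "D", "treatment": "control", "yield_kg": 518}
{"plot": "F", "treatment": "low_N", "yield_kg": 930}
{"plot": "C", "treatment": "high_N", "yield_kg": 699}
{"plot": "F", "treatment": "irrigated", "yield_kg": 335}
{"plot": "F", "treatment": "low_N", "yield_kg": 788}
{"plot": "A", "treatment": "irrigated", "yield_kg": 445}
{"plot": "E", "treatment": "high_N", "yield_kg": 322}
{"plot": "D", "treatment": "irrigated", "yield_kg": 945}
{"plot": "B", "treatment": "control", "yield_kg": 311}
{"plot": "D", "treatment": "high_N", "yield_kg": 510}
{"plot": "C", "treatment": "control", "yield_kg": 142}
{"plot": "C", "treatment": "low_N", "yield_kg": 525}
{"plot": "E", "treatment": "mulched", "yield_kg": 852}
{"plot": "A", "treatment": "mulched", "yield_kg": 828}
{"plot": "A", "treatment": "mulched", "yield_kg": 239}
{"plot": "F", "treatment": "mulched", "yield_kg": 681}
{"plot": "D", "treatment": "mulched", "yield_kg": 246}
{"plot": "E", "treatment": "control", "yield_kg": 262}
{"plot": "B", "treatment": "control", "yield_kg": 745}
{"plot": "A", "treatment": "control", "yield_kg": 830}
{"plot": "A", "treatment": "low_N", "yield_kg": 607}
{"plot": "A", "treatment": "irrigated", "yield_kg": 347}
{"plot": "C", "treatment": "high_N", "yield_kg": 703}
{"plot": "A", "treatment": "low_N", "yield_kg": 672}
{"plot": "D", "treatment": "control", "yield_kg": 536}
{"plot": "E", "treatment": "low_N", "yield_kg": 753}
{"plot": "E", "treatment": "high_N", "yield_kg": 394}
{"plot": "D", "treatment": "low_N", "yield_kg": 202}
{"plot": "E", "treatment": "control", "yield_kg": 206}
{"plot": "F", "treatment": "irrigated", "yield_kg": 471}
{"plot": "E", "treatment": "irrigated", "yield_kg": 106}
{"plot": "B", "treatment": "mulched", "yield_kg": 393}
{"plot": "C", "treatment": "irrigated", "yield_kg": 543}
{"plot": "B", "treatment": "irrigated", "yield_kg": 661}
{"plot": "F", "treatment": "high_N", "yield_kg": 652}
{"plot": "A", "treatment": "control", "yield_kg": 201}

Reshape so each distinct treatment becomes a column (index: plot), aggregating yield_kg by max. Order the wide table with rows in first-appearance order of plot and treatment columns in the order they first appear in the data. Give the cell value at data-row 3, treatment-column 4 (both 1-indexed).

394

With rows in first-appearance order of plot, row 3 is plot=E. treatment columns in first-appearance order: mulched, irrigated, low_N, high_N, control; column 4 is high_N.
Long rows with plot=E, treatment=high_N: max(322, 394) = 394.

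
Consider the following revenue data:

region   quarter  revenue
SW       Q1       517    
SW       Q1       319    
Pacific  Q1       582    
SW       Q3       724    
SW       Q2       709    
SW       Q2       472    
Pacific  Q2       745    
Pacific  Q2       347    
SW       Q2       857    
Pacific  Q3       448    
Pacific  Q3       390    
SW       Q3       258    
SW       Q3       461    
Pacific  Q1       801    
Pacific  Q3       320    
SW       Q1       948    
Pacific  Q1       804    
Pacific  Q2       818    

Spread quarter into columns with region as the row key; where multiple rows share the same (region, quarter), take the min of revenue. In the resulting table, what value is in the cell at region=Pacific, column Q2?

Rows with region=Pacific and quarter=Q2: revenue values are 745, 347, 818.
min(745, 347, 818) = 347.

347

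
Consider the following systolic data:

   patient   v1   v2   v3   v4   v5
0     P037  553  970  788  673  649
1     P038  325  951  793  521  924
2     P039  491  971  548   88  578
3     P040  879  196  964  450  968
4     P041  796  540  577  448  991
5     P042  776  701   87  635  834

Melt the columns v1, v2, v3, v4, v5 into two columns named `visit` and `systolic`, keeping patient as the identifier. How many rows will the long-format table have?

30

6 patient values × 5 melted columns = 30 rows.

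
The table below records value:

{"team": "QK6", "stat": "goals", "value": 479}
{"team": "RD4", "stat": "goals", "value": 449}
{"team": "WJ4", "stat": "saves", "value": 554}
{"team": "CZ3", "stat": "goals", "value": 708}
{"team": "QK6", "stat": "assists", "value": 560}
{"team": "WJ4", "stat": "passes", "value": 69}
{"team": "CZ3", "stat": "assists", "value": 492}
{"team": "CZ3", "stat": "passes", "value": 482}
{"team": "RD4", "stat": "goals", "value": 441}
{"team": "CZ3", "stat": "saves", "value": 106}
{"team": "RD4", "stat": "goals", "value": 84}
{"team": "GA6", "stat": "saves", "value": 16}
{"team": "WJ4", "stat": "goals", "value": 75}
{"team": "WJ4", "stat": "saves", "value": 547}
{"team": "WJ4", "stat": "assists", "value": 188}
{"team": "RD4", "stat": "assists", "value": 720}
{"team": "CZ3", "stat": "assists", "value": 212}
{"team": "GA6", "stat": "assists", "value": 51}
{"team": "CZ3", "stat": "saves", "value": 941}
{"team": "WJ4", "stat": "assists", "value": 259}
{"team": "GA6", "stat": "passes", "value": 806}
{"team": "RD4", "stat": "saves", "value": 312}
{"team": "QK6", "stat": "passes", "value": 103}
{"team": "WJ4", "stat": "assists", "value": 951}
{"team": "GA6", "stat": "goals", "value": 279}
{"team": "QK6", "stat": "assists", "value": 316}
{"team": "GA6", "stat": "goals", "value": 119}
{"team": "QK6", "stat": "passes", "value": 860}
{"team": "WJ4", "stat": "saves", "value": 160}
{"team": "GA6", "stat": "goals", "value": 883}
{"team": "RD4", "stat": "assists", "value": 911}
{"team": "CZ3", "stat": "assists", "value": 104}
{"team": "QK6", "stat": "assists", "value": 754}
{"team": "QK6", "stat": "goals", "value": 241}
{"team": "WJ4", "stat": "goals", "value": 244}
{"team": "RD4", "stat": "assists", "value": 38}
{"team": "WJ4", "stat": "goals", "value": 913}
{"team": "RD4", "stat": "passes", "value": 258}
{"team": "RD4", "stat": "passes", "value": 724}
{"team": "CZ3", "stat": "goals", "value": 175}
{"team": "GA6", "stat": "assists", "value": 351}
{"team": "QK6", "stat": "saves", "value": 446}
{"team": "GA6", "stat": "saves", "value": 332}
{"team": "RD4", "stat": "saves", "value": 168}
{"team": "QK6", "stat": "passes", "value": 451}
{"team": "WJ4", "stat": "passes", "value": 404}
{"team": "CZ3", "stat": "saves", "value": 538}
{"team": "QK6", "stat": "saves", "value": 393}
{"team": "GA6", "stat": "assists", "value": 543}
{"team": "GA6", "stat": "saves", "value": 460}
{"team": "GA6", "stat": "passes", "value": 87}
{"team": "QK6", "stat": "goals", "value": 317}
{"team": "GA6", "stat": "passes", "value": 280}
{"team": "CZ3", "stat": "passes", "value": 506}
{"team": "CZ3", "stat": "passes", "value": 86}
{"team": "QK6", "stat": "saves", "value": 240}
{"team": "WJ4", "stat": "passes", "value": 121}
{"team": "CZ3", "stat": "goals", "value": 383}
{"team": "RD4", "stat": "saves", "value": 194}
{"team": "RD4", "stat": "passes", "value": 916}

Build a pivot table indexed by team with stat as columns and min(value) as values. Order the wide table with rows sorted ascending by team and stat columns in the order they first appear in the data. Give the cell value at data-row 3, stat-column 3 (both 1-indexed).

With rows sorted ascending by team, row 3 is team=QK6. stat columns in first-appearance order: goals, saves, assists, passes; column 3 is assists.
Long rows with team=QK6, stat=assists: min(560, 316, 754) = 316.

316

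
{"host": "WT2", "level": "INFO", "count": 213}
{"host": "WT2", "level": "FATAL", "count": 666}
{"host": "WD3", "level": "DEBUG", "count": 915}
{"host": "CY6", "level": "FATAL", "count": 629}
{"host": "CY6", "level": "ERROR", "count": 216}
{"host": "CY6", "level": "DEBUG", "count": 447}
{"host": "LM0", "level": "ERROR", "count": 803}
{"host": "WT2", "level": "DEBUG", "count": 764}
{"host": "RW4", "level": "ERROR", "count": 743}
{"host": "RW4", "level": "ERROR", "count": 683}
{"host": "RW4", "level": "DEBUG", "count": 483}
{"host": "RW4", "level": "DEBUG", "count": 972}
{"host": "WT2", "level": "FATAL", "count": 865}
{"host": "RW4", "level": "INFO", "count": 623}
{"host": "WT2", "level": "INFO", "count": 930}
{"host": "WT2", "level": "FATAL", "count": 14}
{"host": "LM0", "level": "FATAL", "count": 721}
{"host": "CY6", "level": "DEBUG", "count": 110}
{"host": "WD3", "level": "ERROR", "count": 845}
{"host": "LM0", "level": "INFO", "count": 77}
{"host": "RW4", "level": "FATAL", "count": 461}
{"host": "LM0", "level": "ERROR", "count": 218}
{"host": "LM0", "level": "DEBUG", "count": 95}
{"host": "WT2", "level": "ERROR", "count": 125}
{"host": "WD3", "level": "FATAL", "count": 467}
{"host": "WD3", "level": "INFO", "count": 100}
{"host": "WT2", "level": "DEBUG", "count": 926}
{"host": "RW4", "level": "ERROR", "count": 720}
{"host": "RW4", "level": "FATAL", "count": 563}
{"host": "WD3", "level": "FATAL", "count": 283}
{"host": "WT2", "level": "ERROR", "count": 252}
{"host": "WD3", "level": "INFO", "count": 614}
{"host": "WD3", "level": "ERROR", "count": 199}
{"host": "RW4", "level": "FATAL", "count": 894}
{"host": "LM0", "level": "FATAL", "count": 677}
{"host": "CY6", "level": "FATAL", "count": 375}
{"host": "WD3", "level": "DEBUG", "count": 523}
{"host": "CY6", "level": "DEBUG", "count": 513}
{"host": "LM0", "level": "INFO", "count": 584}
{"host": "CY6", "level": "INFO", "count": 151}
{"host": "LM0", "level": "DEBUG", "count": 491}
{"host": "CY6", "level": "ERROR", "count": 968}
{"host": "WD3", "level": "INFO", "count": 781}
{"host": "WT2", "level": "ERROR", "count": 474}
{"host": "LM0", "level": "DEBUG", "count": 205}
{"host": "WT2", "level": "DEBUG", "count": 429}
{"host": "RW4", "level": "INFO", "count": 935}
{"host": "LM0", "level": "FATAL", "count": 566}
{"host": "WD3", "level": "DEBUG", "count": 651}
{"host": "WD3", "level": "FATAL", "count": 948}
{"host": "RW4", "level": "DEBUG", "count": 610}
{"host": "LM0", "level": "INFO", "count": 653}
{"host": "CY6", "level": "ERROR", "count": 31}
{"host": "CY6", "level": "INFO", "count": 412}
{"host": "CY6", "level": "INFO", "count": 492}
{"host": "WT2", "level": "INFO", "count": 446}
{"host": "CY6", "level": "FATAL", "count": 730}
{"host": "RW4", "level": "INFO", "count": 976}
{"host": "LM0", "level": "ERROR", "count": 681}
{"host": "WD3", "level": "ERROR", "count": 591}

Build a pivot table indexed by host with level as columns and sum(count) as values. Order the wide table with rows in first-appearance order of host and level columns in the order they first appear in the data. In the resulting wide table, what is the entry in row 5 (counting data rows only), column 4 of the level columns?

2146

With rows in first-appearance order of host, row 5 is host=RW4. level columns in first-appearance order: INFO, FATAL, DEBUG, ERROR; column 4 is ERROR.
Long rows with host=RW4, level=ERROR: 743 + 683 + 720 = 2146.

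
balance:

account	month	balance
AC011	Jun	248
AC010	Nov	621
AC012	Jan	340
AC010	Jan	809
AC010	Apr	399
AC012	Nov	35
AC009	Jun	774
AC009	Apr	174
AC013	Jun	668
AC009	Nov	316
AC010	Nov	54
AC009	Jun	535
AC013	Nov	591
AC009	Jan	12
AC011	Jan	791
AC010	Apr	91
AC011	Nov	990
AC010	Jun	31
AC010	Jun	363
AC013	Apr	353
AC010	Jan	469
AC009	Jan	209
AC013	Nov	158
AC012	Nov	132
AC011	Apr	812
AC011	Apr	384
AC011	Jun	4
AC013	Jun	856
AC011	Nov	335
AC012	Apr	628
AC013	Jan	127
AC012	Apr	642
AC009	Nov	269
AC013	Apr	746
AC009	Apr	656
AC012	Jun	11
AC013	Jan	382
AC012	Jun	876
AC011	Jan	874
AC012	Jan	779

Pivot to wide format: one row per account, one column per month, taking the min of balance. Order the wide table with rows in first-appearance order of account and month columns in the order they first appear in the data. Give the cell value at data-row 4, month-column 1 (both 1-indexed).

535

With rows in first-appearance order of account, row 4 is account=AC009. month columns in first-appearance order: Jun, Nov, Jan, Apr; column 1 is Jun.
Long rows with account=AC009, month=Jun: min(774, 535) = 535.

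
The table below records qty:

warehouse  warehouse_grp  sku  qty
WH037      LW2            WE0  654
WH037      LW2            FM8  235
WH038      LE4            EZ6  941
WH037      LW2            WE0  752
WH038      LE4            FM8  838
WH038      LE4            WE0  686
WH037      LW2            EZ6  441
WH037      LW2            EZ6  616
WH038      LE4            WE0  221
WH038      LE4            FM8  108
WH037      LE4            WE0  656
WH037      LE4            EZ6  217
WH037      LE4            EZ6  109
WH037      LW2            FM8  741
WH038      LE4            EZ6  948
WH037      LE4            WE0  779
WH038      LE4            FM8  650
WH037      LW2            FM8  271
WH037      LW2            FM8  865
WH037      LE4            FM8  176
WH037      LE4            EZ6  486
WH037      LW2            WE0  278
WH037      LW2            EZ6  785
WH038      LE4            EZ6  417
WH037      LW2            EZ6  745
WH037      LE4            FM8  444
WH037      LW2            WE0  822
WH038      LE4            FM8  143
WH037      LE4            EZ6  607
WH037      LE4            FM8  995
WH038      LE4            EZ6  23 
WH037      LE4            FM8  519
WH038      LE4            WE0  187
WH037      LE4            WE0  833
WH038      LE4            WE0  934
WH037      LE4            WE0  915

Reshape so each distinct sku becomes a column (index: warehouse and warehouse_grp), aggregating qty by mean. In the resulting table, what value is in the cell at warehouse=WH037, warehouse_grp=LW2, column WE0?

Rows with warehouse=WH037, warehouse_grp=LW2 and sku=WE0: qty values are 654, 752, 278, 822.
(654 + 752 + 278 + 822) / 4 = 626.50.

626.50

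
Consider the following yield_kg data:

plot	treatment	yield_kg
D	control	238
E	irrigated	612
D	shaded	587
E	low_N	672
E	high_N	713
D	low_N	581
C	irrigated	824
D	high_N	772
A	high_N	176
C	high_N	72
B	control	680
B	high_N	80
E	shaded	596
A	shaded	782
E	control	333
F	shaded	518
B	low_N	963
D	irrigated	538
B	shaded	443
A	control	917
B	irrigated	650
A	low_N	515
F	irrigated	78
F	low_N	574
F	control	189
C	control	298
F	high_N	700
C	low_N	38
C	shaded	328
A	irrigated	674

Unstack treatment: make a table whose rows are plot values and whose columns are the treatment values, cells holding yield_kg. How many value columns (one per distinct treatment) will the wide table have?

5 distinct treatment values: high_N, control, shaded, low_N, irrigated.

5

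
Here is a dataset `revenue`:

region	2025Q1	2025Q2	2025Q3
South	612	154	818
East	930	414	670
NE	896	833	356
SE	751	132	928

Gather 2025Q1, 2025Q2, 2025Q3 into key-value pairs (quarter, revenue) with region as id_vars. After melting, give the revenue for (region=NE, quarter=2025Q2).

833

Unpivoting turns each (region, wide-column) pair into one long row.
The wide cell at row NE, column 2025Q2 holds 833, so the long row (NE, 2025Q2) has revenue=833.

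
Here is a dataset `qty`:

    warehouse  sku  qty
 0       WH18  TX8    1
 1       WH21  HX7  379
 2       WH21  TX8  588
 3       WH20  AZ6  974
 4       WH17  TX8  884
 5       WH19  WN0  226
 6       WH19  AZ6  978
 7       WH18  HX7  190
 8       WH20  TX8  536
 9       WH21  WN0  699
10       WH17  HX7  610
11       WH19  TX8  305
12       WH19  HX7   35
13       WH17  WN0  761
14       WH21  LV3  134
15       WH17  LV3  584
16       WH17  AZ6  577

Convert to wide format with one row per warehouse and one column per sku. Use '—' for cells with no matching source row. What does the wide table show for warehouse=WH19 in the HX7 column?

35

The long row with warehouse=WH19, sku=HX7 has qty=35.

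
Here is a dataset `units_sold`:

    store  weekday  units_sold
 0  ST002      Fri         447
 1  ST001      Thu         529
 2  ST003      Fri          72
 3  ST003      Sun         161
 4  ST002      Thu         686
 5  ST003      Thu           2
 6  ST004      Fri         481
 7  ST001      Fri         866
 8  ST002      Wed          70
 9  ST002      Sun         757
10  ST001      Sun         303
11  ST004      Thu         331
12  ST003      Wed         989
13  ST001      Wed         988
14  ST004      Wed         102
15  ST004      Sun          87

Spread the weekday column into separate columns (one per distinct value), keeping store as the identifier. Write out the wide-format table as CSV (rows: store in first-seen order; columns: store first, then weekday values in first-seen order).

store,Fri,Thu,Sun,Wed
ST002,447,686,757,70
ST001,866,529,303,988
ST003,72,2,161,989
ST004,481,331,87,102

Columns: store plus the 4 distinct weekday values (Fri, Thu, Sun, Wed).
For example, row ST002 column Fri takes units_sold=447 from the long row (ST002, Fri).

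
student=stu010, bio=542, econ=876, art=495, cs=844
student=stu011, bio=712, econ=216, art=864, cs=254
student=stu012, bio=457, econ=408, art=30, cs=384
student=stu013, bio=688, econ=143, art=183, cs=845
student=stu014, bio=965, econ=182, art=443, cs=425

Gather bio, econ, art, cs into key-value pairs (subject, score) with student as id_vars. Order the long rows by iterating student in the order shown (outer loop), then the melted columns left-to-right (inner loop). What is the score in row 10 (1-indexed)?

408

20 rows total (5 × 4). Row 10: index ⌊(10-1)/4⌋ = 2 into student → stu012; (10-1) mod 4 = 1 into the melted columns → econ.
So row 10 is (stu012, econ, 408); score = 408.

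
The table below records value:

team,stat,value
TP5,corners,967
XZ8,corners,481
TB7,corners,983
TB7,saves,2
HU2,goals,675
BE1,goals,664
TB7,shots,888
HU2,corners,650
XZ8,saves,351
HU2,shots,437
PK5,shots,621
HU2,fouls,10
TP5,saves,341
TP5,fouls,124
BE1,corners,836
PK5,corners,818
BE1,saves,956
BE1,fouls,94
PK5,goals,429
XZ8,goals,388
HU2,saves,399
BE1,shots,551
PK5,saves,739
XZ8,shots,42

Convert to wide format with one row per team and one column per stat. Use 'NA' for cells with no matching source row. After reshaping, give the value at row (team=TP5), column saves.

341

The long row with team=TP5, stat=saves has value=341.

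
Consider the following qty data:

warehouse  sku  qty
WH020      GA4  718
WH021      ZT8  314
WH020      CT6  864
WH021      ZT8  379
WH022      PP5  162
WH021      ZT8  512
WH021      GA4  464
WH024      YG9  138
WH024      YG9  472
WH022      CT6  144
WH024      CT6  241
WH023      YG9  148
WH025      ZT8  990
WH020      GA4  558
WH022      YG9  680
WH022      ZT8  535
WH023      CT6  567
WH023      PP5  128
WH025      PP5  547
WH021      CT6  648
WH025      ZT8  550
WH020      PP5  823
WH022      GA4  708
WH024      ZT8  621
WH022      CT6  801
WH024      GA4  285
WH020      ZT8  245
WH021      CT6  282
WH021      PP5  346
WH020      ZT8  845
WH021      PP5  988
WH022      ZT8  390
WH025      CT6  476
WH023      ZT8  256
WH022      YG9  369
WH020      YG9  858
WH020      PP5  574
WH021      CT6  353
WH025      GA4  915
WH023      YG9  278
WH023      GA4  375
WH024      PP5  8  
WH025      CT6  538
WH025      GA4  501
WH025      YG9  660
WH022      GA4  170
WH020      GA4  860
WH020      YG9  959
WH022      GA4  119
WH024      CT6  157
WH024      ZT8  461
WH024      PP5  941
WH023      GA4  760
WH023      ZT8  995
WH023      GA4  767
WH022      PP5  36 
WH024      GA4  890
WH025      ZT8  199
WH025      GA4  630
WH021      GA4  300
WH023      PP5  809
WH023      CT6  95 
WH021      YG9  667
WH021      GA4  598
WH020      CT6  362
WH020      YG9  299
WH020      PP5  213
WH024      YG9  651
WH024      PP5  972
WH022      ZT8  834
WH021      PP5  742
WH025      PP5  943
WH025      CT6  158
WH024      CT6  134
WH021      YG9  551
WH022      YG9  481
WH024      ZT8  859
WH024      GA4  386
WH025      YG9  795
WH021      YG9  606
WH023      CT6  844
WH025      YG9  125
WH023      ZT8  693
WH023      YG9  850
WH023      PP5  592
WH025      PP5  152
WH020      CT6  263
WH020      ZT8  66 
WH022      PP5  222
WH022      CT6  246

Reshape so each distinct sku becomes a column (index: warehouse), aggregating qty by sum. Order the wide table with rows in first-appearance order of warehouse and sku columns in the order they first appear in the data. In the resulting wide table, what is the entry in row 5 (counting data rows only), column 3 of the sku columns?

With rows in first-appearance order of warehouse, row 5 is warehouse=WH023. sku columns in first-appearance order: GA4, ZT8, CT6, PP5, YG9; column 3 is CT6.
Long rows with warehouse=WH023, sku=CT6: 567 + 95 + 844 = 1506.

1506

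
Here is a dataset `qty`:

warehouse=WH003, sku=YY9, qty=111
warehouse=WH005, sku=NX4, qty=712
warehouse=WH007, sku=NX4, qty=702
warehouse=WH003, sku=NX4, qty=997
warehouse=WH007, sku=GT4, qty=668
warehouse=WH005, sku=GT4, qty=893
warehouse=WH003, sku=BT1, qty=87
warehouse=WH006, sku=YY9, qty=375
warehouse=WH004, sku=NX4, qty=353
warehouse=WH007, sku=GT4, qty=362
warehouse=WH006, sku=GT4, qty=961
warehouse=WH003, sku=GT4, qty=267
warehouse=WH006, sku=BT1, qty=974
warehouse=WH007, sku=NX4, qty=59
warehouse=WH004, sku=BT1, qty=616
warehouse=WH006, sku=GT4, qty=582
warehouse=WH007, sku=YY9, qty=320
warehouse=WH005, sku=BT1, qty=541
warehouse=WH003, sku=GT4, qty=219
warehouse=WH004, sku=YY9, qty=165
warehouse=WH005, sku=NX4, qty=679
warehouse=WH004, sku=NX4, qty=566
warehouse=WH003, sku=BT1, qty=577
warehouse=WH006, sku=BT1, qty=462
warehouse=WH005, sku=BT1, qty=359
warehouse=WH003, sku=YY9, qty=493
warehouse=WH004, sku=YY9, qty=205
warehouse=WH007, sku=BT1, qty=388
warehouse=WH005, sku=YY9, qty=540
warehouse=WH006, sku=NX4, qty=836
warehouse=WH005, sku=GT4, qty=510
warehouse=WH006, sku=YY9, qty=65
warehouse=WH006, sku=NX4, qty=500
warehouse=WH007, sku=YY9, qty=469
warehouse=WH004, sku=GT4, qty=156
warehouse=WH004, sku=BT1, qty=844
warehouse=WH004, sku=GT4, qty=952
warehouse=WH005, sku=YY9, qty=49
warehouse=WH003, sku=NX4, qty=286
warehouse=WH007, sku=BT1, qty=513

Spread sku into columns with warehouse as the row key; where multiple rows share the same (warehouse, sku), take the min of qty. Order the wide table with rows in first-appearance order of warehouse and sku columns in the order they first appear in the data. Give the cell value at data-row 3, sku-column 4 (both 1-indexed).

388

With rows in first-appearance order of warehouse, row 3 is warehouse=WH007. sku columns in first-appearance order: YY9, NX4, GT4, BT1; column 4 is BT1.
Long rows with warehouse=WH007, sku=BT1: min(388, 513) = 388.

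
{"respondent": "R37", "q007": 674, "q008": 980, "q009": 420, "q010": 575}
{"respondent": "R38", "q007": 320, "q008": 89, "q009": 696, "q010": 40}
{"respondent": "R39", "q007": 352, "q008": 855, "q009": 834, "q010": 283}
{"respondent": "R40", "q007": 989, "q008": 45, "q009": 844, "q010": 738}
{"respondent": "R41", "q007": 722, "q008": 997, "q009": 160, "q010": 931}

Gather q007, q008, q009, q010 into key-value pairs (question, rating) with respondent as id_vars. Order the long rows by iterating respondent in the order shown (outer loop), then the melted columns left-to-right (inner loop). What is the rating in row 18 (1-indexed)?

997

20 rows total (5 × 4). Row 18: index ⌊(18-1)/4⌋ = 4 into respondent → R41; (18-1) mod 4 = 1 into the melted columns → q008.
So row 18 is (R41, q008, 997); rating = 997.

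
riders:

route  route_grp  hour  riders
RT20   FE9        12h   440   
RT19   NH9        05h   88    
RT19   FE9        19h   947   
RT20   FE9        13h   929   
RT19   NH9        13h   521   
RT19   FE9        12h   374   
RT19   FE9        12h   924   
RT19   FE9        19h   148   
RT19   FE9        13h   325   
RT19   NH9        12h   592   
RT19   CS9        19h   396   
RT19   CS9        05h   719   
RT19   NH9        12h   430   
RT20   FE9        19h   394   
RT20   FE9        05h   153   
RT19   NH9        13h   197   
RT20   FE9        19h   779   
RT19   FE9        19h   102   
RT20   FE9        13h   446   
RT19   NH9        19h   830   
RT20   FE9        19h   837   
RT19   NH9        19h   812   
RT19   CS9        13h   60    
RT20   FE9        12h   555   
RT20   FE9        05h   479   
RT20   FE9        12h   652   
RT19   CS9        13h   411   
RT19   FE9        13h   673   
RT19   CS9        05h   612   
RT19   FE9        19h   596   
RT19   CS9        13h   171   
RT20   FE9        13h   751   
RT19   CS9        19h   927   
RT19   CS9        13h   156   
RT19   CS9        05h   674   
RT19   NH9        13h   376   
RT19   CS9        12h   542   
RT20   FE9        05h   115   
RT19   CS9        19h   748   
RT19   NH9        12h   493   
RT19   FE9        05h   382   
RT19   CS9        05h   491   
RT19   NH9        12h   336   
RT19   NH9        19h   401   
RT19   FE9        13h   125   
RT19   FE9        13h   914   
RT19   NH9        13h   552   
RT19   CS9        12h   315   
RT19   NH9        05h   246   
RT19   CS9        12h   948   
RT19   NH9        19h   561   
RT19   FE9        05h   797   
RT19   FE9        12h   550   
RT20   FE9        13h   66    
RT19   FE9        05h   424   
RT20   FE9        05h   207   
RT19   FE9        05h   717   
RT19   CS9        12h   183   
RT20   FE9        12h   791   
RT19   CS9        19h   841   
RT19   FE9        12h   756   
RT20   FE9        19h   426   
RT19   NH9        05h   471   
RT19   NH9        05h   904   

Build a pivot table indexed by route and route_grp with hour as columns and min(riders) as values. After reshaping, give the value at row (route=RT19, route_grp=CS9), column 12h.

183

Rows with route=RT19, route_grp=CS9 and hour=12h: riders values are 542, 315, 948, 183.
min(542, 315, 948, 183) = 183.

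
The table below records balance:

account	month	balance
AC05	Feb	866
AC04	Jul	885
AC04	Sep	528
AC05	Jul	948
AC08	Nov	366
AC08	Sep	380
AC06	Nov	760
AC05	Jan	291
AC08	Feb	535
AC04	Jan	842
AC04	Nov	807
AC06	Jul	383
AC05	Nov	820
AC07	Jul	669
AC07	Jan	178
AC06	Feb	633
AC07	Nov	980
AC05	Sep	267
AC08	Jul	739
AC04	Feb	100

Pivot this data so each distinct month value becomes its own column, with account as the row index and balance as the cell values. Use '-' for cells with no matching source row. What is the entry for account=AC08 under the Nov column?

The long row with account=AC08, month=Nov has balance=366.

366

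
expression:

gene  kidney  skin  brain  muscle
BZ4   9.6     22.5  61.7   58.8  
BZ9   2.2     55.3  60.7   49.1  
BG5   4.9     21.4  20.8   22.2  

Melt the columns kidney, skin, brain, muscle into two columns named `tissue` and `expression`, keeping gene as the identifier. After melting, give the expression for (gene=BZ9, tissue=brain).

60.7

Unpivoting turns each (gene, wide-column) pair into one long row.
The wide cell at row BZ9, column brain holds 60.7, so the long row (BZ9, brain) has expression=60.7.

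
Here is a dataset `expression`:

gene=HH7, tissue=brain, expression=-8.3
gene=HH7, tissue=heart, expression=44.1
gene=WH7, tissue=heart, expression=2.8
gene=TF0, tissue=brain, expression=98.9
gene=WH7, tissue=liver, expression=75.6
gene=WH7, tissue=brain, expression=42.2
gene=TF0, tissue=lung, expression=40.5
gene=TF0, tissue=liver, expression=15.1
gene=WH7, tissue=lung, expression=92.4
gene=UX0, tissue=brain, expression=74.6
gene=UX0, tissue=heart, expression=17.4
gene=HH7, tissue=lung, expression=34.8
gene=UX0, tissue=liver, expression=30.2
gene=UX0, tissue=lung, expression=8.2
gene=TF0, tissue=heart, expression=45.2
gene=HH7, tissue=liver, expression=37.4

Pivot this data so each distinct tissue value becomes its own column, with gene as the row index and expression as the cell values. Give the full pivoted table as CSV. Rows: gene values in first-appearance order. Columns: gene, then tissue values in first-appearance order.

Columns: gene plus the 4 distinct tissue values (brain, heart, liver, lung).
For example, row HH7 column brain takes expression=-8.3 from the long row (HH7, brain).

gene,brain,heart,liver,lung
HH7,-8.3,44.1,37.4,34.8
WH7,42.2,2.8,75.6,92.4
TF0,98.9,45.2,15.1,40.5
UX0,74.6,17.4,30.2,8.2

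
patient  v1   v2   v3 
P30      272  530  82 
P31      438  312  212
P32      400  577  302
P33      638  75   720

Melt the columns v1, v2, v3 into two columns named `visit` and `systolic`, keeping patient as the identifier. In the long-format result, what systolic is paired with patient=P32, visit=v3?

Unpivoting turns each (patient, wide-column) pair into one long row.
The wide cell at row P32, column v3 holds 302, so the long row (P32, v3) has systolic=302.

302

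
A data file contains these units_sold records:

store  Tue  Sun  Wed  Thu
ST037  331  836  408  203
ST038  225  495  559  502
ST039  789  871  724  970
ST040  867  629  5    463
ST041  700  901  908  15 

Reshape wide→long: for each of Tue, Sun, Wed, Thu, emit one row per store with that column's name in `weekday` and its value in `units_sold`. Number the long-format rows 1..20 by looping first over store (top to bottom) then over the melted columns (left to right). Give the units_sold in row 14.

20 rows total (5 × 4). Row 14: index ⌊(14-1)/4⌋ = 3 into store → ST040; (14-1) mod 4 = 1 into the melted columns → Sun.
So row 14 is (ST040, Sun, 629); units_sold = 629.

629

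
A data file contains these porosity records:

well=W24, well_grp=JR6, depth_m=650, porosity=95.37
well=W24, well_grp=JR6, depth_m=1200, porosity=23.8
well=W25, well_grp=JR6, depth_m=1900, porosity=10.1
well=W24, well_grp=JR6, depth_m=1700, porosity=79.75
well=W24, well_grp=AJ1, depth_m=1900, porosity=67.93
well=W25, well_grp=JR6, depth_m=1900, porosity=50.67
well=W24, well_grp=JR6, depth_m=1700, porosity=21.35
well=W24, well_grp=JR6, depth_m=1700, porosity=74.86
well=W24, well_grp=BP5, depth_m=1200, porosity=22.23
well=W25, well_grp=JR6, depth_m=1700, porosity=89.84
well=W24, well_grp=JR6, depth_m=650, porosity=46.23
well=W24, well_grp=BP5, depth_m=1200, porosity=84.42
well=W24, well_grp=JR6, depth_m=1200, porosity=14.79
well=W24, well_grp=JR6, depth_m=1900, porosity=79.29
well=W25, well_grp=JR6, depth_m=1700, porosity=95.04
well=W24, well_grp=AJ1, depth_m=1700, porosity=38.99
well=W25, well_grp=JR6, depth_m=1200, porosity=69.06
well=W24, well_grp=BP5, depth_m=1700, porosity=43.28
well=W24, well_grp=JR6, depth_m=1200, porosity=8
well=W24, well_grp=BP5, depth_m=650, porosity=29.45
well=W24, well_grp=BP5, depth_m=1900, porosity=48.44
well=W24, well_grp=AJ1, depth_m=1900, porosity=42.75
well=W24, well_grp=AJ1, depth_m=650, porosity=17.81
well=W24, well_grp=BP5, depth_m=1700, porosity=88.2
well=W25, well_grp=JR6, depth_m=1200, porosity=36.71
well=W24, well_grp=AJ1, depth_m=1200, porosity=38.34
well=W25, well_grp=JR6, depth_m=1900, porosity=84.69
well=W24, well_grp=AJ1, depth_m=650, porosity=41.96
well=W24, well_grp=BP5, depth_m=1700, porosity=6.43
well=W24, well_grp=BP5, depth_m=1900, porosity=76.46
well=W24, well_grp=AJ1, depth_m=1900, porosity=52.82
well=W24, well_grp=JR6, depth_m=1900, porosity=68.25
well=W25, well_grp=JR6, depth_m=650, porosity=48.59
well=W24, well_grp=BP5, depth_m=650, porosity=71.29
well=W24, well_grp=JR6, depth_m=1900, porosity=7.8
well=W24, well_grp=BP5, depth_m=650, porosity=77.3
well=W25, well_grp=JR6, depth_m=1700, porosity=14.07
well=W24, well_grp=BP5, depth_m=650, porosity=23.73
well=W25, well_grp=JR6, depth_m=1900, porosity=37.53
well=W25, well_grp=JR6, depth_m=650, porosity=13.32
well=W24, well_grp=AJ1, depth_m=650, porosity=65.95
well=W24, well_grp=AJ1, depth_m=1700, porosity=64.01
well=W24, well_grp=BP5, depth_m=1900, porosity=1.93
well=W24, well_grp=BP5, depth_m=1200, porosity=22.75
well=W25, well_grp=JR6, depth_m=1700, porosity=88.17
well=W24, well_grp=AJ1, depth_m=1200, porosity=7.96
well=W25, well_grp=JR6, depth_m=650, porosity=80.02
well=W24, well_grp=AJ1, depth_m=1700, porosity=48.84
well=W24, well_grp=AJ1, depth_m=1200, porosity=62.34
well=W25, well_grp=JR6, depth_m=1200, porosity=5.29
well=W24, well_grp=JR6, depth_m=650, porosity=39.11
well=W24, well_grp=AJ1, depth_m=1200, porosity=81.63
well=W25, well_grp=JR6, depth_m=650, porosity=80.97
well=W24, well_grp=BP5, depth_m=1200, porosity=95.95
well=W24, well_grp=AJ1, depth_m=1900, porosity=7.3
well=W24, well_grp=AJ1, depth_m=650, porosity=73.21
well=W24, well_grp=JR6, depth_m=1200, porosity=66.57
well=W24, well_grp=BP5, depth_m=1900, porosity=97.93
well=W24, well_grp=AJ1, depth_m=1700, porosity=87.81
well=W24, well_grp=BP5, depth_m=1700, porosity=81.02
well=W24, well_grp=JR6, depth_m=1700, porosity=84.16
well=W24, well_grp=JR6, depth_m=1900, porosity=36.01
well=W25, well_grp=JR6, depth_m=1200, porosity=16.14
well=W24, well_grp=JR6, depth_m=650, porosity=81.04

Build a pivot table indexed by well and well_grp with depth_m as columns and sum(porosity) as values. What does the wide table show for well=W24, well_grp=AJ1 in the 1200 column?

190.27

Rows with well=W24, well_grp=AJ1 and depth_m=1200: porosity values are 38.34, 7.96, 62.34, 81.63.
38.34 + 7.96 + 62.34 + 81.63 = 190.27.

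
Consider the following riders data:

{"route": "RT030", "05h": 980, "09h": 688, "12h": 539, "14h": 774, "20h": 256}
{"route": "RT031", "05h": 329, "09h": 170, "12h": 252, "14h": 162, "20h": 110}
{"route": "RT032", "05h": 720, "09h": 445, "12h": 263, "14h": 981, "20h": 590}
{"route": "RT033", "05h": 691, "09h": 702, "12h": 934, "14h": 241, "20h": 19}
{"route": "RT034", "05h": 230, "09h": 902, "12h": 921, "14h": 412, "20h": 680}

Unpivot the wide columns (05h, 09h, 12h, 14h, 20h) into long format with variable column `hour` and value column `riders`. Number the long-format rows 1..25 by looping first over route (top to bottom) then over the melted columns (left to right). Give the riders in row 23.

921

25 rows total (5 × 5). Row 23: index ⌊(23-1)/5⌋ = 4 into route → RT034; (23-1) mod 5 = 2 into the melted columns → 12h.
So row 23 is (RT034, 12h, 921); riders = 921.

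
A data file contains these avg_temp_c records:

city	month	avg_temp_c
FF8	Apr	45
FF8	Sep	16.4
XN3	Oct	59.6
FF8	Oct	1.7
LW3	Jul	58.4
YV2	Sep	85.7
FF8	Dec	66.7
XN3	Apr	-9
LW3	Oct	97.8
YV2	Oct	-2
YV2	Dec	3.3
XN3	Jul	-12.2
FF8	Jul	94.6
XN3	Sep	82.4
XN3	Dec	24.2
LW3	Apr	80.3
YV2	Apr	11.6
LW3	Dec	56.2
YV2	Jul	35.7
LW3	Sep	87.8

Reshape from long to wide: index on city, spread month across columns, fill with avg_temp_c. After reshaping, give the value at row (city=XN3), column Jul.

Wide layout: rows indexed by city, columns are the 5 distinct month values (Apr, Sep, Oct, Jul, Dec).
Cell (city=XN3, month=Jul) draws from the long row where city=XN3 and month=Jul, which has avg_temp_c=-12.2.

-12.2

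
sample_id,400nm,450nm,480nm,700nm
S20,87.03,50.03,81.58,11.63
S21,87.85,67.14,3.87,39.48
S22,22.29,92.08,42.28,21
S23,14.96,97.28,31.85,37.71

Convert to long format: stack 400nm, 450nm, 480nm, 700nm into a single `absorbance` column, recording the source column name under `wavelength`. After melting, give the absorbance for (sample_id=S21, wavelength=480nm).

3.87

Unpivoting turns each (sample_id, wide-column) pair into one long row.
The wide cell at row S21, column 480nm holds 3.87, so the long row (S21, 480nm) has absorbance=3.87.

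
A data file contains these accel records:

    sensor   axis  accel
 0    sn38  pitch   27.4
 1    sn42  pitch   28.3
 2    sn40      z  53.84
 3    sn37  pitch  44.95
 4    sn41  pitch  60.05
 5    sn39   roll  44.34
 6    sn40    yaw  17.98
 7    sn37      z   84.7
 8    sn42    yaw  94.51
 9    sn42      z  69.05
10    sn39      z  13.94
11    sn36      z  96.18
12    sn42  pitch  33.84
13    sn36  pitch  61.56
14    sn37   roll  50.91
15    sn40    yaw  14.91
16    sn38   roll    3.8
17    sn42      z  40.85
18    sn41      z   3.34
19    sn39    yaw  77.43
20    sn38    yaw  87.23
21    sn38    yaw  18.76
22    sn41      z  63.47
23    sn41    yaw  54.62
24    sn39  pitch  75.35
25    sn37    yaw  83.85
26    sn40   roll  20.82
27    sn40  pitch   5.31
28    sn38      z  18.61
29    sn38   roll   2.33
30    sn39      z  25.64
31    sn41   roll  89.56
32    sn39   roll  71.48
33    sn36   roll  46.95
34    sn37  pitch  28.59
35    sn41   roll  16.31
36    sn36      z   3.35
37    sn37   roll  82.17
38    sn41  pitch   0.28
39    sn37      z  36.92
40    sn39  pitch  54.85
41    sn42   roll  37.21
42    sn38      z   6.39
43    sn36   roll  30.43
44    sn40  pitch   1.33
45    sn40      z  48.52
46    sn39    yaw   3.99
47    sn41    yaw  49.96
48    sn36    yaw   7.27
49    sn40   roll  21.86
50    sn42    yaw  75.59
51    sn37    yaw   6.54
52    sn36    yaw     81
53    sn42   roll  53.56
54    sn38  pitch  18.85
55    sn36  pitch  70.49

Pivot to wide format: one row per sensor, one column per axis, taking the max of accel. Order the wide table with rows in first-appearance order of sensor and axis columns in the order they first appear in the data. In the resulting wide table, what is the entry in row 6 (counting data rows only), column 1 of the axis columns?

With rows in first-appearance order of sensor, row 6 is sensor=sn39. axis columns in first-appearance order: pitch, z, roll, yaw; column 1 is pitch.
Long rows with sensor=sn39, axis=pitch: max(75.35, 54.85) = 75.35.

75.35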